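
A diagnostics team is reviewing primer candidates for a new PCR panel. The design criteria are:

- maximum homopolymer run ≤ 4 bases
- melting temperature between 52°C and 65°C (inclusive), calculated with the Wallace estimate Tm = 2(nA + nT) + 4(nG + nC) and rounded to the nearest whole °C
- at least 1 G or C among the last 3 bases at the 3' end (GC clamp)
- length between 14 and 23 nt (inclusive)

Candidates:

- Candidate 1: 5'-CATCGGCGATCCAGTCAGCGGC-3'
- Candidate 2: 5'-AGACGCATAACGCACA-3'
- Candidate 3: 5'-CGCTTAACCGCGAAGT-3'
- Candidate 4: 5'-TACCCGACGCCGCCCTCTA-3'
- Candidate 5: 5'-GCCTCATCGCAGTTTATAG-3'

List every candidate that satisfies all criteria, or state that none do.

Candidate 1 (22 nt, A=4 T=3 G=7 C=8): longest run = 2 ✓; Tm = 2·7 + 4·15 = 74°C, outside 52–65°C ✗; 3' end GGC has 3 G/C ✓; length 22 ✓ — fails.
Candidate 2 (16 nt, A=7 T=1 G=3 C=5): longest run = 2 ✓; Tm = 2·8 + 4·8 = 48°C, outside 52–65°C ✗; 3' end ACA has 1 G/C ✓; length 16 ✓ — fails.
Candidate 3 (16 nt, A=4 T=3 G=4 C=5): longest run = 2 ✓; Tm = 2·7 + 4·9 = 50°C, outside 52–65°C ✗; 3' end AGT has 1 G/C ✓; length 16 ✓ — fails.
Candidate 4 (19 nt, A=3 T=3 G=3 C=10): longest run = 3 ✓; Tm = 2·6 + 4·13 = 64°C ✓; 3' end CTA has 1 G/C ✓; length 19 ✓ — passes.
Candidate 5 (19 nt, A=4 T=6 G=4 C=5): longest run = 3 ✓; Tm = 2·10 + 4·9 = 56°C ✓; 3' end TAG has 1 G/C ✓; length 19 ✓ — passes.

Candidate 4 and Candidate 5.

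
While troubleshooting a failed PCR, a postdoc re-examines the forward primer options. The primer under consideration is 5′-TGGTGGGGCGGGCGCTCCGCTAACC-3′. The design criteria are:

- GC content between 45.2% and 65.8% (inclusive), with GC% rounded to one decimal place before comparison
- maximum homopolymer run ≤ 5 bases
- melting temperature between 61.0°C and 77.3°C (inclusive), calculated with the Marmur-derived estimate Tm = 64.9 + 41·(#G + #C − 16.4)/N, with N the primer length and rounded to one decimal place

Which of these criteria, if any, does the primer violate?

Base counts: A=2, T=4, G=11, C=8 (length 25).
GC content: GC 19/25 = 76.0%, outside 45.2–65.8% ✗
homopolymer run: longest run = 4 ✓
Tm: Tm = 64.9 + 41·(19 − 16.4)/25 = 69.2°C ✓

Fails: GC content.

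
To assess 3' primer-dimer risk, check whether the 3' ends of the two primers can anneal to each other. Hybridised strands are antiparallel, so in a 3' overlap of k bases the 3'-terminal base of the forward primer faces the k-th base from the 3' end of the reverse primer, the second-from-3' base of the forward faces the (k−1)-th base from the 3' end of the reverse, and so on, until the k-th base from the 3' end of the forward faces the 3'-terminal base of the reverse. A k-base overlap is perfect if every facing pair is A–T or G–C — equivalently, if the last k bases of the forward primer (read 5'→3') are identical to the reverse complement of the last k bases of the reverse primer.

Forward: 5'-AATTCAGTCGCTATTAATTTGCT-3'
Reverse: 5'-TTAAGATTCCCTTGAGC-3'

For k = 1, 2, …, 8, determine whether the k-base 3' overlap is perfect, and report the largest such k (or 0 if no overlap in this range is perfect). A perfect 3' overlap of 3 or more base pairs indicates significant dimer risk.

Last 8 bases (5'→3') — forward …AATTTGCT, reverse …CCTTGAGC.
Reverse complement of the reverse primer's last 8 bases: GCTCAAGG; its first k bases are the reverse complement of the reverse primer's last k bases, so a perfect k-base overlap needs the forward primer's last k bases to equal them.
Comparing (forward last k vs required): k=1: T vs G ✗; k=2: CT vs GC ✗; k=3: GCT vs GCT ✓; k=4: TGCT vs GCTC ✗; k=5: TTGCT vs GCTCA ✗; k=6: TTTGCT vs GCTCAA ✗; k=7: ATTTGCT vs GCTCAAG ✗; k=8: AATTTGCT vs GCTCAAGG ✗.
Only k = 3 is perfect, so the longest perfect 3' overlap is 3.

Longest perfect overlap: 3 complementary base pairs; significant dimer risk (threshold 3).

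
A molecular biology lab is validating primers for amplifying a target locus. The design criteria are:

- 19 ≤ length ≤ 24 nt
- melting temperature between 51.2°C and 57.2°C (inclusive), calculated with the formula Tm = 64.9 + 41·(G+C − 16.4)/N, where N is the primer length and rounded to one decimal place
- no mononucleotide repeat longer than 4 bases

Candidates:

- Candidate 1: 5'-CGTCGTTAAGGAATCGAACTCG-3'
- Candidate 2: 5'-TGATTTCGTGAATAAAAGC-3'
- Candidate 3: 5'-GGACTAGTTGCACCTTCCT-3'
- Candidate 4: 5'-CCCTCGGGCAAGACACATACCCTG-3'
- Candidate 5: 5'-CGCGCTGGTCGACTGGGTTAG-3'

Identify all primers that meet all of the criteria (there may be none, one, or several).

Candidate 1 only.

Candidate 1 (22 nt, A=6 T=5 G=6 C=5): length 22 ✓; Tm = 64.9 + 41·(11 − 16.4)/22 = 54.8°C ✓; longest run = 2 ✓ — passes.
Candidate 2 (19 nt, A=7 T=6 G=4 C=2): length 19 ✓; Tm = 64.9 + 41·(6 − 16.4)/19 = 42.5°C, outside 51.2–57.2°C ✗; longest run = 4 ✓ — fails.
Candidate 3 (19 nt, A=3 T=6 G=4 C=6): length 19 ✓; Tm = 64.9 + 41·(10 − 16.4)/19 = 51.1°C, outside 51.2–57.2°C ✗; longest run = 2 ✓ — fails.
Candidate 4 (24 nt, A=6 T=3 G=5 C=10): length 24 ✓; Tm = 64.9 + 41·(15 − 16.4)/24 = 62.5°C, outside 51.2–57.2°C ✗; longest run = 3 ✓ — fails.
Candidate 5 (21 nt, A=2 T=5 G=9 C=5): length 21 ✓; Tm = 64.9 + 41·(14 − 16.4)/21 = 60.2°C, outside 51.2–57.2°C ✗; longest run = 3 ✓ — fails.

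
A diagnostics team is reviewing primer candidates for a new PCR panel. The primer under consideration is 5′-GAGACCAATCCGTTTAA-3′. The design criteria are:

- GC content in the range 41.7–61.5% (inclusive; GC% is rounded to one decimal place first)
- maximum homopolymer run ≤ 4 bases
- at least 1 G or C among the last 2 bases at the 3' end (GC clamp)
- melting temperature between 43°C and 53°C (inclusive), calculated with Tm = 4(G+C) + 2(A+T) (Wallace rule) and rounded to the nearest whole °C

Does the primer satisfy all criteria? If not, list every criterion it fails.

Base counts: A=6, T=4, G=3, C=4 (length 17).
GC content: GC 7/17 = 41.2%, outside 41.7–61.5% ✗
homopolymer run: longest run = 3 ✓
GC clamp: 3' end AA has 0 G/C, need ≥1 ✗
Tm: Tm = 2·10 + 4·7 = 48°C ✓

Fails: GC content, GC clamp.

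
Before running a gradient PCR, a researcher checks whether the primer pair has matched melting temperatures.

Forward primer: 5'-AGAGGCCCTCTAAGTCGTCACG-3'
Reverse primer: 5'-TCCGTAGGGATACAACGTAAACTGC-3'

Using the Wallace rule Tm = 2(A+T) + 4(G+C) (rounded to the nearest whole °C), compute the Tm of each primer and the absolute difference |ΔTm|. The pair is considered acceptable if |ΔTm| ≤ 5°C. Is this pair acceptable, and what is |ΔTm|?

|ΔTm| = 4°C; the pair is acceptable.

Forward: A=5 T=4 G=6 C=7 → Tm = 2·9 + 4·13 = 70°C.
Reverse: A=8 T=5 G=6 C=6 → Tm = 2·13 + 4·12 = 74°C.
|ΔTm| = |70 − 74| = 4°C, ≤ 5°C.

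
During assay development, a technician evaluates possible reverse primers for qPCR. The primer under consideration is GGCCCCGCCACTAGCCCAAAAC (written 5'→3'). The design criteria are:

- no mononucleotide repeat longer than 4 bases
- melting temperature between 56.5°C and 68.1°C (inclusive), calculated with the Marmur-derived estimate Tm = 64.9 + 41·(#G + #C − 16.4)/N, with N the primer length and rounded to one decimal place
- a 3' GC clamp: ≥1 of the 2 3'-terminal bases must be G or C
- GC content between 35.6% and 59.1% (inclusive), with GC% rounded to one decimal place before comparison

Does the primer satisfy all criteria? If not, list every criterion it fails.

Base counts: A=6, T=1, G=4, C=11 (length 22).
homopolymer run: longest run = 4 ✓
Tm: Tm = 64.9 + 41·(15 − 16.4)/22 = 62.3°C ✓
GC clamp: 3' end AC has 1 G/C ✓
GC content: GC 15/22 = 68.2%, outside 35.6–59.1% ✗

Fails: GC content.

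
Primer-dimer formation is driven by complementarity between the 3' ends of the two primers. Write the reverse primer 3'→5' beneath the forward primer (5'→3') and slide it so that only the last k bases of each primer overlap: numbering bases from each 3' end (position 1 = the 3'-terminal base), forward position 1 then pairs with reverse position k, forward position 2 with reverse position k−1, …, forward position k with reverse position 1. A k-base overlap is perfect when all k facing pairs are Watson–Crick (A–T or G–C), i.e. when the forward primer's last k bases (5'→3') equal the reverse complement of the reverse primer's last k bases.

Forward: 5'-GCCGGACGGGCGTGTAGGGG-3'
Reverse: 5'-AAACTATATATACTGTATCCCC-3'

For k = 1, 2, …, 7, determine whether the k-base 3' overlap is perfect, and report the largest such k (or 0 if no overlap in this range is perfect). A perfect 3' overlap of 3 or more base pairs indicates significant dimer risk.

Last 7 bases (5'→3') — forward …GTAGGGG, reverse …TATCCCC.
Reverse complement of the reverse primer's last 7 bases: GGGGATA; its first k bases are the reverse complement of the reverse primer's last k bases, so a perfect k-base overlap needs the forward primer's last k bases to equal them.
Comparing (forward last k vs required): k=1: G vs G ✓; k=2: GG vs GG ✓; k=3: GGG vs GGG ✓; k=4: GGGG vs GGGG ✓; k=5: AGGGG vs GGGGA ✗; k=6: TAGGGG vs GGGGAT ✗; k=7: GTAGGGG vs GGGGATA ✗.
Perfect overlaps at k = 1, 2, 3, 4; the largest is 4.

Longest perfect overlap: 4 complementary base pairs; significant dimer risk (threshold 3).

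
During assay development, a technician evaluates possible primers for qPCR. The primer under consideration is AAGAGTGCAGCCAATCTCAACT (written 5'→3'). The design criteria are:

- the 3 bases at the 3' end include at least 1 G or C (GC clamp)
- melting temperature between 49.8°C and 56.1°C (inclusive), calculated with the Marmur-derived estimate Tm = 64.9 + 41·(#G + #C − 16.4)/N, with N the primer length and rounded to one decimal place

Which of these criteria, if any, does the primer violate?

Base counts: A=8, T=4, G=4, C=6 (length 22).
GC clamp: 3' end ACT has 1 G/C ✓
Tm: Tm = 64.9 + 41·(10 − 16.4)/22 = 53.0°C ✓

Meets all criteria.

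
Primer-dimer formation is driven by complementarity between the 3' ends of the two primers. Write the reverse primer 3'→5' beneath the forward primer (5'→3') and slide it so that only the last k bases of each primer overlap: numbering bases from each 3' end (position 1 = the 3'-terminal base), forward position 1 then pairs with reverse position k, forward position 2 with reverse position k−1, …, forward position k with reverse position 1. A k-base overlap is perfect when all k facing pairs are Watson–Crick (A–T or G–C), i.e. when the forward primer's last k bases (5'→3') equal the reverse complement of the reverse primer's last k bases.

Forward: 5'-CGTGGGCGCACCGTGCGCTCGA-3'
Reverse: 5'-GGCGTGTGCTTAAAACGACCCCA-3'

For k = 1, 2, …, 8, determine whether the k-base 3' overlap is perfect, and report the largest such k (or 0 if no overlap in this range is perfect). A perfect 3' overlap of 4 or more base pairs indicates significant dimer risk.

Last 8 bases (5'→3') — forward …GCGCTCGA, reverse …CGACCCCA.
Reverse complement of the reverse primer's last 8 bases: TGGGGTCG; its first k bases are the reverse complement of the reverse primer's last k bases, so a perfect k-base overlap needs the forward primer's last k bases to equal them.
Comparing (forward last k vs required): k=1: A vs T ✗; k=2: GA vs TG ✗; k=3: CGA vs TGG ✗; k=4: TCGA vs TGGG ✗; k=5: CTCGA vs TGGGG ✗; k=6: GCTCGA vs TGGGGT ✗; k=7: CGCTCGA vs TGGGGTC ✗; k=8: GCGCTCGA vs TGGGGTCG ✗.
No overlap length from 1 to 8 is perfect, so the longest perfect 3' overlap is 0.

Longest perfect overlap: 0 complementary base pairs; below the dimer-risk threshold (threshold 4).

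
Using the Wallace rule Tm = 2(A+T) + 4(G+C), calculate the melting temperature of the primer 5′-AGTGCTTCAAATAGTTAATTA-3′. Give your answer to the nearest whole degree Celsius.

52°C

Base counts: A=8, T=8, G=3, C=2 (length 21).
Tm = 2·(8+8) + 4·(3+2) = 2·16 + 4·5 = 32 + 20 = 52°C.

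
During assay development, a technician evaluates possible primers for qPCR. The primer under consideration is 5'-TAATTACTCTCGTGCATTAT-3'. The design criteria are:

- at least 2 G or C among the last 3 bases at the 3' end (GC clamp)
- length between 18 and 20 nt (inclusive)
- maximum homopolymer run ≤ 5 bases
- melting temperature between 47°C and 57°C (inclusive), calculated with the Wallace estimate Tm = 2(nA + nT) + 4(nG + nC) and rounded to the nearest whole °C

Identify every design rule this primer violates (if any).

Base counts: A=5, T=9, G=2, C=4 (length 20).
GC clamp: 3' end TAT has 0 G/C, need ≥2 ✗
length: length 20 ✓
homopolymer run: longest run = 2 ✓
Tm: Tm = 2·14 + 4·6 = 52°C ✓

Fails: GC clamp.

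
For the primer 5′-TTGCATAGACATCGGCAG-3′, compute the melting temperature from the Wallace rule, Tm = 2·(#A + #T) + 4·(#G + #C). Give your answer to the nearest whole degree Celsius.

54°C

Base counts: A=5, T=4, G=5, C=4 (length 18).
Tm = 2·(5+4) + 4·(5+4) = 2·9 + 4·9 = 18 + 36 = 54°C.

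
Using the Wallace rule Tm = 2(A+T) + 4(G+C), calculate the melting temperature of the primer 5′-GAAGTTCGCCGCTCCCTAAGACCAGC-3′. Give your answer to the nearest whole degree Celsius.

84°C

Base counts: A=6, T=4, G=6, C=10 (length 26).
Tm = 2·(6+4) + 4·(6+10) = 2·10 + 4·16 = 20 + 64 = 84°C.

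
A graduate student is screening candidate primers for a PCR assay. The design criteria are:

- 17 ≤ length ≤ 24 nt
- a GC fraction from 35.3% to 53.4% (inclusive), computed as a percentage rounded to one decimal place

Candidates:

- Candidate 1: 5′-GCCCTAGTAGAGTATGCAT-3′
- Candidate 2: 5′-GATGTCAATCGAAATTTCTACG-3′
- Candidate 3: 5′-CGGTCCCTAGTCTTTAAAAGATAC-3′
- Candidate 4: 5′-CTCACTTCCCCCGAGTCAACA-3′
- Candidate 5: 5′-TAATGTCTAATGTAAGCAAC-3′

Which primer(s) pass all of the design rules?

Candidate 1, Candidate 2 and Candidate 3.

Candidate 1 (19 nt, A=5 T=5 G=5 C=4): length 19 ✓; GC 9/19 = 47.4% ✓ — passes.
Candidate 2 (22 nt, A=7 T=7 G=4 C=4): length 22 ✓; GC 8/22 = 36.4% ✓ — passes.
Candidate 3 (24 nt, A=7 T=7 G=4 C=6): length 24 ✓; GC 10/24 = 41.7% ✓ — passes.
Candidate 4 (21 nt, A=5 T=4 G=2 C=10): length 21 ✓; GC 12/21 = 57.1%, outside 35.3–53.4% ✗ — fails.
Candidate 5 (20 nt, A=8 T=6 G=3 C=3): length 20 ✓; GC 6/20 = 30.0%, outside 35.3–53.4% ✗ — fails.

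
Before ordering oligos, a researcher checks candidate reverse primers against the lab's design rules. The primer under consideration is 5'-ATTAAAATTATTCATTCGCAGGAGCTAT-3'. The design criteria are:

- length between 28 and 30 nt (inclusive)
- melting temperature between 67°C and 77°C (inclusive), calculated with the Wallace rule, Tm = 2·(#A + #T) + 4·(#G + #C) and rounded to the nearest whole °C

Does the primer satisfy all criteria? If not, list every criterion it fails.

Base counts: A=10, T=10, G=4, C=4 (length 28).
length: length 28 ✓
Tm: Tm = 2·20 + 4·8 = 72°C ✓

Meets all criteria.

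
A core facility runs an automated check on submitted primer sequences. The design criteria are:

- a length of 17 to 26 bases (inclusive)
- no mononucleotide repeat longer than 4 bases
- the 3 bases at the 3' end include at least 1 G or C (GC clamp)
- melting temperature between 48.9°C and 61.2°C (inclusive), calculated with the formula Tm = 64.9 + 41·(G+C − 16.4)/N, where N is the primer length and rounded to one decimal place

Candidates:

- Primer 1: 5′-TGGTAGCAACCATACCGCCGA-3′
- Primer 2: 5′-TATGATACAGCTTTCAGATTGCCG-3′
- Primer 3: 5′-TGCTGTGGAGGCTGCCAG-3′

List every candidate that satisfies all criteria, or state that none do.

Primer 1 (21 nt, A=6 T=3 G=5 C=7): length 21 ✓; longest run = 2 ✓; 3' end CGA has 2 G/C ✓; Tm = 64.9 + 41·(12 − 16.4)/21 = 56.3°C ✓ — passes.
Primer 2 (24 nt, A=6 T=8 G=5 C=5): length 24 ✓; longest run = 3 ✓; 3' end CCG has 3 G/C ✓; Tm = 64.9 + 41·(10 − 16.4)/24 = 54.0°C ✓ — passes.
Primer 3 (18 nt, A=2 T=4 G=8 C=4): length 18 ✓; longest run = 2 ✓; 3' end CAG has 2 G/C ✓; Tm = 64.9 + 41·(12 − 16.4)/18 = 54.9°C ✓ — passes.

Primer 1, Primer 2 and Primer 3.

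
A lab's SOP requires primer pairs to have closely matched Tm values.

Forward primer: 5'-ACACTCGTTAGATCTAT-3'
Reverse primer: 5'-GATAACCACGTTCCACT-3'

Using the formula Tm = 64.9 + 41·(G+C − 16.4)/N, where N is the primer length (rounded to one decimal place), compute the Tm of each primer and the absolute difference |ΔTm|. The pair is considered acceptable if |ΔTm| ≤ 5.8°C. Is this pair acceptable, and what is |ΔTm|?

Forward: G+C = 6, N = 17 → Tm = 64.9 + 41·(6 − 16.4)/17 = 39.8°C.
Reverse: G+C = 8, N = 17 → Tm = 64.9 + 41·(8 − 16.4)/17 = 44.6°C.
|ΔTm| = |39.8 − 44.6| = 4.8°C, ≤ 5.8°C.

|ΔTm| = 4.8°C; the pair is acceptable.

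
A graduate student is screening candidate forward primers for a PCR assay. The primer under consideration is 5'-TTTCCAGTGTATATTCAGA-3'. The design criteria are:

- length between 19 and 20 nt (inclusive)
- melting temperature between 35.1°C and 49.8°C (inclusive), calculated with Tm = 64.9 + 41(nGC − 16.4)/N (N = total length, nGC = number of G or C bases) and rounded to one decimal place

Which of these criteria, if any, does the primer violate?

Base counts: A=5, T=8, G=3, C=3 (length 19).
length: length 19 ✓
Tm: Tm = 64.9 + 41·(6 − 16.4)/19 = 42.5°C ✓

Meets all criteria.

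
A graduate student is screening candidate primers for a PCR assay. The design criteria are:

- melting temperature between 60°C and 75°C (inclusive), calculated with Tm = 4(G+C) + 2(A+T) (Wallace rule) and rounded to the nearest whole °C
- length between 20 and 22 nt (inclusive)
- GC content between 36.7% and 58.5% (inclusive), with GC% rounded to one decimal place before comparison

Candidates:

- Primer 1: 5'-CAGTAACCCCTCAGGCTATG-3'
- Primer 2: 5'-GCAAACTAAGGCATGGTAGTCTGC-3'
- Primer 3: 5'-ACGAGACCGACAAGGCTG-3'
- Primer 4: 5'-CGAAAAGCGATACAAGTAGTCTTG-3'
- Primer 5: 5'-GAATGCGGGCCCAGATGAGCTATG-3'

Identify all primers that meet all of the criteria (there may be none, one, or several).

Primer 1 only.

Primer 1 (20 nt, A=5 T=4 G=4 C=7): Tm = 2·9 + 4·11 = 62°C ✓; length 20 ✓; GC 11/20 = 55.0% ✓ — passes.
Primer 2 (24 nt, A=7 T=5 G=7 C=5): Tm = 2·12 + 4·12 = 72°C ✓; length 24, outside 20–22 ✗; GC 12/24 = 50.0% ✓ — fails.
Primer 3 (18 nt, A=6 T=1 G=6 C=5): Tm = 2·7 + 4·11 = 58°C, outside 60–75°C ✗; length 18, outside 20–22 ✗; GC 11/18 = 61.1%, outside 36.7–58.5% ✗ — fails.
Primer 4 (24 nt, A=9 T=5 G=6 C=4): Tm = 2·14 + 4·10 = 68°C ✓; length 24, outside 20–22 ✗; GC 10/24 = 41.7% ✓ — fails.
Primer 5 (24 nt, A=6 T=4 G=9 C=5): Tm = 2·10 + 4·14 = 76°C, outside 60–75°C ✗; length 24, outside 20–22 ✗; GC 14/24 = 58.3% ✓ — fails.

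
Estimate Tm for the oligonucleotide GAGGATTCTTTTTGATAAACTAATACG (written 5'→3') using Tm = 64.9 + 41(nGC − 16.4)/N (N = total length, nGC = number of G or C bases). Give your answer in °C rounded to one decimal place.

Base counts: A=9, T=10, G=5, C=3; G+C = 8, N = 27.
Tm = 64.9 + 41·(8 − 16.4)/27 = 64.9 + -344.40/27 = 52.1°C.

52.1°C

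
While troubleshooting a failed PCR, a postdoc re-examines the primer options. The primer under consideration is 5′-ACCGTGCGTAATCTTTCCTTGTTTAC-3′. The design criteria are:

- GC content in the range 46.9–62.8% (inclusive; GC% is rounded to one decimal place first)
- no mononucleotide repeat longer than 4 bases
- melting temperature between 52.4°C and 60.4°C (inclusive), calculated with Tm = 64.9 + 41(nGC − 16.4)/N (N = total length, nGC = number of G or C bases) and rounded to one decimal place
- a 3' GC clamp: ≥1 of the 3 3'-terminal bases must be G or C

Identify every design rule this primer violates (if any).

Fails: GC content.

Base counts: A=4, T=11, G=4, C=7 (length 26).
GC content: GC 11/26 = 42.3%, outside 46.9–62.8% ✗
homopolymer run: longest run = 3 ✓
Tm: Tm = 64.9 + 41·(11 − 16.4)/26 = 56.4°C ✓
GC clamp: 3' end TAC has 1 G/C ✓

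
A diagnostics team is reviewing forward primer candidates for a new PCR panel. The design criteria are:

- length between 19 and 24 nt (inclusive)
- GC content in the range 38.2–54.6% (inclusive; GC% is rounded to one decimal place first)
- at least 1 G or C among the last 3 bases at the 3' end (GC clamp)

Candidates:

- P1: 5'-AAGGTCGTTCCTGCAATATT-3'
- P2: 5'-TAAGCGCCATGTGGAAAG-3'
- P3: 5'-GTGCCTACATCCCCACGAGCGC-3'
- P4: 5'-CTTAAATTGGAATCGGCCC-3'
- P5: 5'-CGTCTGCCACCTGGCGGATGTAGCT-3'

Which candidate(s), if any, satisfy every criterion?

P1 (20 nt, A=5 T=7 G=4 C=4): length 20 ✓; GC 8/20 = 40.0% ✓; 3' end ATT has 0 G/C, need ≥1 ✗ — fails.
P2 (18 nt, A=6 T=3 G=6 C=3): length 18, outside 19–24 ✗; GC 9/18 = 50.0% ✓; 3' end AAG has 1 G/C ✓ — fails.
P3 (22 nt, A=4 T=3 G=5 C=10): length 22 ✓; GC 15/22 = 68.2%, outside 38.2–54.6% ✗; 3' end CGC has 3 G/C ✓ — fails.
P4 (19 nt, A=5 T=5 G=4 C=5): length 19 ✓; GC 9/19 = 47.4% ✓; 3' end CCC has 3 G/C ✓ — passes.
P5 (25 nt, A=3 T=6 G=8 C=8): length 25, outside 19–24 ✗; GC 16/25 = 64.0%, outside 38.2–54.6% ✗; 3' end GCT has 2 G/C ✓ — fails.

P4 only.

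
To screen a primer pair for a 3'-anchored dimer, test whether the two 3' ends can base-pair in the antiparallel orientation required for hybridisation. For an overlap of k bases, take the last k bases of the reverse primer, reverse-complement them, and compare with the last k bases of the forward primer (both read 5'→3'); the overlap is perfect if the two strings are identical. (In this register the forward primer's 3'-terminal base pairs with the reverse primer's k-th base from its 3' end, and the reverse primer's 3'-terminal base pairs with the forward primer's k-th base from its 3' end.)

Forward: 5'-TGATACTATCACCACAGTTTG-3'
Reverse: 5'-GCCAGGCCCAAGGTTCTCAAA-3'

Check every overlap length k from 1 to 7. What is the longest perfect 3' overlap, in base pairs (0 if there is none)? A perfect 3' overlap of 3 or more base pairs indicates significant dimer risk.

Longest perfect overlap: 4 complementary base pairs; significant dimer risk (threshold 3).

Last 7 bases (5'→3') — forward …CAGTTTG, reverse …TCTCAAA.
Reverse complement of the reverse primer's last 7 bases: TTTGAGA; its first k bases are the reverse complement of the reverse primer's last k bases, so a perfect k-base overlap needs the forward primer's last k bases to equal them.
Comparing (forward last k vs required): k=1: G vs T ✗; k=2: TG vs TT ✗; k=3: TTG vs TTT ✗; k=4: TTTG vs TTTG ✓; k=5: GTTTG vs TTTGA ✗; k=6: AGTTTG vs TTTGAG ✗; k=7: CAGTTTG vs TTTGAGA ✗.
Only k = 4 is perfect, so the longest perfect 3' overlap is 4.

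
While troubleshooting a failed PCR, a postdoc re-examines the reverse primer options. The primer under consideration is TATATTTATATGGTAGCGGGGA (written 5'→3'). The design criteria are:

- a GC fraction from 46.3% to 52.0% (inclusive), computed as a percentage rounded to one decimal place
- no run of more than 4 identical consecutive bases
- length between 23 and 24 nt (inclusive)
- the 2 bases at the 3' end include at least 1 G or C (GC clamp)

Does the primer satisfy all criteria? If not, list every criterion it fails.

Base counts: A=6, T=8, G=7, C=1 (length 22).
GC content: GC 8/22 = 36.4%, outside 46.3–52.0% ✗
homopolymer run: longest run = 4 ✓
length: length 22, outside 23–24 ✗
GC clamp: 3' end GA has 1 G/C ✓

Fails: GC content, length.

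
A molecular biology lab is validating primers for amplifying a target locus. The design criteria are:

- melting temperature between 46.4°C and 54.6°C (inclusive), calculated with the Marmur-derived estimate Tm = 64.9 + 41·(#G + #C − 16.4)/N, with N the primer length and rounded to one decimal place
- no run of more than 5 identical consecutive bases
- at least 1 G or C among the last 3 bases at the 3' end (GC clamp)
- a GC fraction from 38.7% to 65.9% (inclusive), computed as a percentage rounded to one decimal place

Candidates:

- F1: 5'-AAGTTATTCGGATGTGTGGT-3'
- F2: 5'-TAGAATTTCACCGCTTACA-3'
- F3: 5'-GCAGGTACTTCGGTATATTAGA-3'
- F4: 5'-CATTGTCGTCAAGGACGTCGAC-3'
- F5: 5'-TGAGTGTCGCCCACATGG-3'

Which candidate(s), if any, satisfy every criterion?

F1 (20 nt, A=4 T=8 G=7 C=1): Tm = 64.9 + 41·(8 − 16.4)/20 = 47.7°C ✓; longest run = 2 ✓; 3' end GGT has 2 G/C ✓; GC 8/20 = 40.0% ✓ — passes.
F2 (19 nt, A=6 T=6 G=2 C=5): Tm = 64.9 + 41·(7 − 16.4)/19 = 44.6°C, outside 46.4–54.6°C ✗; longest run = 3 ✓; 3' end ACA has 1 G/C ✓; GC 7/19 = 36.8%, outside 38.7–65.9% ✗ — fails.
F3 (22 nt, A=6 T=7 G=6 C=3): Tm = 64.9 + 41·(9 − 16.4)/22 = 51.1°C ✓; longest run = 2 ✓; 3' end AGA has 1 G/C ✓; GC 9/22 = 40.9% ✓ — passes.
F4 (22 nt, A=5 T=5 G=6 C=6): Tm = 64.9 + 41·(12 − 16.4)/22 = 56.7°C, outside 46.4–54.6°C ✗; longest run = 2 ✓; 3' end GAC has 2 G/C ✓; GC 12/22 = 54.5% ✓ — fails.
F5 (18 nt, A=3 T=4 G=6 C=5): Tm = 64.9 + 41·(11 − 16.4)/18 = 52.6°C ✓; longest run = 3 ✓; 3' end TGG has 2 G/C ✓; GC 11/18 = 61.1% ✓ — passes.

F1, F3 and F5.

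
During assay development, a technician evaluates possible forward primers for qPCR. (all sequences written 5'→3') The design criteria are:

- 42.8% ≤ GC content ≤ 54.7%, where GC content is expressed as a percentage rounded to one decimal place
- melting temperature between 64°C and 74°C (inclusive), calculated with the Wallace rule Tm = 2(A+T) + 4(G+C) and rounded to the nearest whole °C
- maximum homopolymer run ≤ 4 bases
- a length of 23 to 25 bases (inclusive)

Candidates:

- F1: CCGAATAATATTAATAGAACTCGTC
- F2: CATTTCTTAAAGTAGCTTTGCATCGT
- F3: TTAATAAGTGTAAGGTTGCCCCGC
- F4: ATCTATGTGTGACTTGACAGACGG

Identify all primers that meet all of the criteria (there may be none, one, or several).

F3 and F4.

F1 (25 nt, A=10 T=7 G=3 C=5): GC 8/25 = 32.0%, outside 42.8–54.7% ✗; Tm = 2·17 + 4·8 = 66°C ✓; longest run = 2 ✓; length 25 ✓ — fails.
F2 (26 nt, A=6 T=11 G=4 C=5): GC 9/26 = 34.6%, outside 42.8–54.7% ✗; Tm = 2·17 + 4·9 = 70°C ✓; longest run = 3 ✓; length 26, outside 23–25 ✗ — fails.
F3 (24 nt, A=6 T=7 G=6 C=5): GC 11/24 = 45.8% ✓; Tm = 2·13 + 4·11 = 70°C ✓; longest run = 4 ✓; length 24 ✓ — passes.
F4 (24 nt, A=6 T=7 G=7 C=4): GC 11/24 = 45.8% ✓; Tm = 2·13 + 4·11 = 70°C ✓; longest run = 2 ✓; length 24 ✓ — passes.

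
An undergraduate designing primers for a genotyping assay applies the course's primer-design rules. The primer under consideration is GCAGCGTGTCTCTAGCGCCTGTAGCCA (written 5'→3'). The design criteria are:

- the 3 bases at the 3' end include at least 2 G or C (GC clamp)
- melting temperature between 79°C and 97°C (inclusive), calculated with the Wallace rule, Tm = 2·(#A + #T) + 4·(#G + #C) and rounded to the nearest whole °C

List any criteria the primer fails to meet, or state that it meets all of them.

Base counts: A=4, T=6, G=8, C=9 (length 27).
GC clamp: 3' end CCA has 2 G/C ✓
Tm: Tm = 2·10 + 4·17 = 88°C ✓

Meets all criteria.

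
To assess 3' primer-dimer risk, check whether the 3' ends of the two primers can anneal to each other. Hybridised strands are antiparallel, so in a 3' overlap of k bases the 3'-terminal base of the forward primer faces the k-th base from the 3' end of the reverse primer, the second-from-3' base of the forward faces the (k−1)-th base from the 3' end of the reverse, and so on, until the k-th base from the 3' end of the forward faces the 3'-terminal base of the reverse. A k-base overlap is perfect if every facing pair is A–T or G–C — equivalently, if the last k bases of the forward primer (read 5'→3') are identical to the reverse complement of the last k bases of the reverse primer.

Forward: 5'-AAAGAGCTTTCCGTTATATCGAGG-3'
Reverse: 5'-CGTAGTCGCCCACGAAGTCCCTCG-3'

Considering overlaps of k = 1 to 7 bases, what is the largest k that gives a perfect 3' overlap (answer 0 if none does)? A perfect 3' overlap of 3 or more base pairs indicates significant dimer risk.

Longest perfect overlap: 5 complementary base pairs; significant dimer risk (threshold 3).

Last 7 bases (5'→3') — forward …ATCGAGG, reverse …TCCCTCG.
Reverse complement of the reverse primer's last 7 bases: CGAGGGA; its first k bases are the reverse complement of the reverse primer's last k bases, so a perfect k-base overlap needs the forward primer's last k bases to equal them.
Comparing (forward last k vs required): k=1: G vs C ✗; k=2: GG vs CG ✗; k=3: AGG vs CGA ✗; k=4: GAGG vs CGAG ✗; k=5: CGAGG vs CGAGG ✓; k=6: TCGAGG vs CGAGGG ✗; k=7: ATCGAGG vs CGAGGGA ✗.
Only k = 5 is perfect, so the longest perfect 3' overlap is 5.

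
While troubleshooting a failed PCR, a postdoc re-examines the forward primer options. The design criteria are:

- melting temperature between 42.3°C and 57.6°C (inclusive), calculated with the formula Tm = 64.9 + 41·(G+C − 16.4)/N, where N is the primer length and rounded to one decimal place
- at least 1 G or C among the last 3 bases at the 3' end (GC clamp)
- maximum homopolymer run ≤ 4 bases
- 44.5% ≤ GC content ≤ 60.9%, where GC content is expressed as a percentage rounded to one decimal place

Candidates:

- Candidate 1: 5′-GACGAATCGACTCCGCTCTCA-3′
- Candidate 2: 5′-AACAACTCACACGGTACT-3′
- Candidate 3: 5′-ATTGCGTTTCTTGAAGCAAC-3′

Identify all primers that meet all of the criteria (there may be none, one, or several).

Candidate 1 (21 nt, A=5 T=4 G=4 C=8): Tm = 64.9 + 41·(12 − 16.4)/21 = 56.3°C ✓; 3' end TCA has 1 G/C ✓; longest run = 2 ✓; GC 12/21 = 57.1% ✓ — passes.
Candidate 2 (18 nt, A=7 T=3 G=2 C=6): Tm = 64.9 + 41·(8 − 16.4)/18 = 45.8°C ✓; 3' end ACT has 1 G/C ✓; longest run = 2 ✓; GC 8/18 = 44.4%, outside 44.5–60.9% ✗ — fails.
Candidate 3 (20 nt, A=5 T=7 G=4 C=4): Tm = 64.9 + 41·(8 − 16.4)/20 = 47.7°C ✓; 3' end AAC has 1 G/C ✓; longest run = 3 ✓; GC 8/20 = 40.0%, outside 44.5–60.9% ✗ — fails.

Candidate 1 only.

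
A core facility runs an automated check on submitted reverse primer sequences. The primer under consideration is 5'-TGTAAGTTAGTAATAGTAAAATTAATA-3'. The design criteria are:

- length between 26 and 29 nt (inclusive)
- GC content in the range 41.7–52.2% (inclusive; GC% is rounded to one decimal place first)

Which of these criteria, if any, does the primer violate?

Fails: GC content.

Base counts: A=13, T=10, G=4, C=0 (length 27).
length: length 27 ✓
GC content: GC 4/27 = 14.8%, outside 41.7–52.2% ✗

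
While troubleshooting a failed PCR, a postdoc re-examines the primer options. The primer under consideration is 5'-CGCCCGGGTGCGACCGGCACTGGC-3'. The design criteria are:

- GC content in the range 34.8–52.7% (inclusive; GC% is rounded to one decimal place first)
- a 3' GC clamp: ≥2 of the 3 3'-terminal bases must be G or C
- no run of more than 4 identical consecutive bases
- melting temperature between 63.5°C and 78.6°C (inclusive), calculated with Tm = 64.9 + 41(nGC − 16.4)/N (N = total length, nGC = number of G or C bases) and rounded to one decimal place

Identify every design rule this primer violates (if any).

Fails: GC content.

Base counts: A=2, T=2, G=10, C=10 (length 24).
GC content: GC 20/24 = 83.3%, outside 34.8–52.7% ✗
GC clamp: 3' end GGC has 3 G/C ✓
homopolymer run: longest run = 3 ✓
Tm: Tm = 64.9 + 41·(20 − 16.4)/24 = 71.1°C ✓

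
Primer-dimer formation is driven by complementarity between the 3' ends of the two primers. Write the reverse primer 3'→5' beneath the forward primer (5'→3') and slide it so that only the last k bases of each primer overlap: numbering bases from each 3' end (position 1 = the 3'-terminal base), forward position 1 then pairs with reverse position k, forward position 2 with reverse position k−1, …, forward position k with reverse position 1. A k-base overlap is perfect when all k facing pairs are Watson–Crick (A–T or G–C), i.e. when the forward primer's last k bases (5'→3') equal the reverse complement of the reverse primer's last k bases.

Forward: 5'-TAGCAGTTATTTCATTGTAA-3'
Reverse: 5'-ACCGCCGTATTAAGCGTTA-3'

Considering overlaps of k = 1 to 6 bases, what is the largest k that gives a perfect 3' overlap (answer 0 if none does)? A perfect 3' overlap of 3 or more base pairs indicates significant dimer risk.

Last 6 bases (5'→3') — forward …TTGTAA, reverse …GCGTTA.
Reverse complement of the reverse primer's last 6 bases: TAACGC; its first k bases are the reverse complement of the reverse primer's last k bases, so a perfect k-base overlap needs the forward primer's last k bases to equal them.
Comparing (forward last k vs required): k=1: A vs T ✗; k=2: AA vs TA ✗; k=3: TAA vs TAA ✓; k=4: GTAA vs TAAC ✗; k=5: TGTAA vs TAACG ✗; k=6: TTGTAA vs TAACGC ✗.
Only k = 3 is perfect, so the longest perfect 3' overlap is 3.

Longest perfect overlap: 3 complementary base pairs; significant dimer risk (threshold 3).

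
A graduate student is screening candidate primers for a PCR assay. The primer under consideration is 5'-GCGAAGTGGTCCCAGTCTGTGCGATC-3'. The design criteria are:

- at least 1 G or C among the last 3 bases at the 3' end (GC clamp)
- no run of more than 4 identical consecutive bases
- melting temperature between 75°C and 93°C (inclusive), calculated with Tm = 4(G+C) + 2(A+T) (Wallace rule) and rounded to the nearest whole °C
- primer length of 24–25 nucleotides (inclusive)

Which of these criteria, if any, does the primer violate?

Fails: length.

Base counts: A=4, T=6, G=9, C=7 (length 26).
GC clamp: 3' end ATC has 1 G/C ✓
homopolymer run: longest run = 3 ✓
Tm: Tm = 2·10 + 4·16 = 84°C ✓
length: length 26, outside 24–25 ✗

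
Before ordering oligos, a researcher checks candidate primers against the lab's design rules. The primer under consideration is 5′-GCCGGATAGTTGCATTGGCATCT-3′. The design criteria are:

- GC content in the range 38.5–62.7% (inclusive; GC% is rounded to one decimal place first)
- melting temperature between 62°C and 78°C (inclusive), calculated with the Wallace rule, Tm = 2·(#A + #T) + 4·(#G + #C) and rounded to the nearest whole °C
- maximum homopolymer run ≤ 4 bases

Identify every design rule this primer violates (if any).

Base counts: A=4, T=7, G=7, C=5 (length 23).
GC content: GC 12/23 = 52.2% ✓
Tm: Tm = 2·11 + 4·12 = 70°C ✓
homopolymer run: longest run = 2 ✓

Meets all criteria.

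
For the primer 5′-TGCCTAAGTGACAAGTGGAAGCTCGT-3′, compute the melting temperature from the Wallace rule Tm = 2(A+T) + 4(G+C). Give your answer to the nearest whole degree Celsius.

Base counts: A=7, T=6, G=8, C=5 (length 26).
Tm = 2·(7+6) + 4·(8+5) = 2·13 + 4·13 = 26 + 52 = 78°C.

78°C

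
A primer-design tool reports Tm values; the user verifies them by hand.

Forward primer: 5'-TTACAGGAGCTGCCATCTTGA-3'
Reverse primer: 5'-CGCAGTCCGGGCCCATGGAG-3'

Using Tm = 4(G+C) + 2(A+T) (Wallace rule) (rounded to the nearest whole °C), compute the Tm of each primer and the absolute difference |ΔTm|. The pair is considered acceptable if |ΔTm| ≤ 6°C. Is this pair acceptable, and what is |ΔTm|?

Forward: A=5 T=6 G=5 C=5 → Tm = 2·11 + 4·10 = 62°C.
Reverse: A=3 T=2 G=8 C=7 → Tm = 2·5 + 4·15 = 70°C.
|ΔTm| = |62 − 70| = 8°C, > 6°C.

|ΔTm| = 8°C; the pair is not acceptable.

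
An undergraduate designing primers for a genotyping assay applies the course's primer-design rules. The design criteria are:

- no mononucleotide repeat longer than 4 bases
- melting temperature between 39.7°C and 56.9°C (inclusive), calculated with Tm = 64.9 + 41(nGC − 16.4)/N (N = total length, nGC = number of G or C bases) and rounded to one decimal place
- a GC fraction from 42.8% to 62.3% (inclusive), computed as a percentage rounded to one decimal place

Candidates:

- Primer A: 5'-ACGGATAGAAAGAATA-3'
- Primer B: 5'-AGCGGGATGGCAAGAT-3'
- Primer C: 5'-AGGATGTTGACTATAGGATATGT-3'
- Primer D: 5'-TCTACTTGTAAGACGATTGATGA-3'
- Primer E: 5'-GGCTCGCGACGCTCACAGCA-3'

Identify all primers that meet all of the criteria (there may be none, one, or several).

Primer B only.

Primer A (16 nt, A=9 T=2 G=4 C=1): longest run = 3 ✓; Tm = 64.9 + 41·(5 − 16.4)/16 = 35.7°C, outside 39.7–56.9°C ✗; GC 5/16 = 31.3%, outside 42.8–62.3% ✗ — fails.
Primer B (16 nt, A=5 T=2 G=7 C=2): longest run = 3 ✓; Tm = 64.9 + 41·(9 − 16.4)/16 = 45.9°C ✓; GC 9/16 = 56.3% ✓ — passes.
Primer C (23 nt, A=7 T=8 G=7 C=1): longest run = 2 ✓; Tm = 64.9 + 41·(8 − 16.4)/23 = 49.9°C ✓; GC 8/23 = 34.8%, outside 42.8–62.3% ✗ — fails.
Primer D (23 nt, A=7 T=8 G=5 C=3): longest run = 2 ✓; Tm = 64.9 + 41·(8 − 16.4)/23 = 49.9°C ✓; GC 8/23 = 34.8%, outside 42.8–62.3% ✗ — fails.
Primer E (20 nt, A=4 T=2 G=6 C=8): longest run = 2 ✓; Tm = 64.9 + 41·(14 − 16.4)/20 = 60.0°C, outside 39.7–56.9°C ✗; GC 14/20 = 70.0%, outside 42.8–62.3% ✗ — fails.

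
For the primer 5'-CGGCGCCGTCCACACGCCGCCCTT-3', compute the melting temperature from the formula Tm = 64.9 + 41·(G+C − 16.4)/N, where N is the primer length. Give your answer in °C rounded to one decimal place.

69.3°C

Base counts: A=2, T=3, G=6, C=13; G+C = 19, N = 24.
Tm = 64.9 + 41·(19 − 16.4)/24 = 64.9 + 106.60/24 = 69.3°C.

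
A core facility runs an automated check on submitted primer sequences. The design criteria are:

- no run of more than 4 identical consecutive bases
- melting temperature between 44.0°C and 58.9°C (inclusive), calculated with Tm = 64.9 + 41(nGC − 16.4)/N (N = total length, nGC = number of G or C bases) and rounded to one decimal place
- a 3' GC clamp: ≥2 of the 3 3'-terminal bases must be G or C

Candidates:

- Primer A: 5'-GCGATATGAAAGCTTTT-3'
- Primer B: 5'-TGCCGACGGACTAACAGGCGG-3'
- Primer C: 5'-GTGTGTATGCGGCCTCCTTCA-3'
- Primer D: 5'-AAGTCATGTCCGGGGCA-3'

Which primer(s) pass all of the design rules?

Primer D only.

Primer A (17 nt, A=5 T=6 G=4 C=2): longest run = 4 ✓; Tm = 64.9 + 41·(6 − 16.4)/17 = 39.8°C, outside 44.0–58.9°C ✗; 3' end TTT has 0 G/C, need ≥2 ✗ — fails.
Primer B (21 nt, A=5 T=2 G=8 C=6): longest run = 2 ✓; Tm = 64.9 + 41·(14 − 16.4)/21 = 60.2°C, outside 44.0–58.9°C ✗; 3' end CGG has 3 G/C ✓ — fails.
Primer C (21 nt, A=2 T=7 G=6 C=6): longest run = 2 ✓; Tm = 64.9 + 41·(12 − 16.4)/21 = 56.3°C ✓; 3' end TCA has 1 G/C, need ≥2 ✗ — fails.
Primer D (17 nt, A=4 T=3 G=6 C=4): longest run = 4 ✓; Tm = 64.9 + 41·(10 − 16.4)/17 = 49.5°C ✓; 3' end GCA has 2 G/C ✓ — passes.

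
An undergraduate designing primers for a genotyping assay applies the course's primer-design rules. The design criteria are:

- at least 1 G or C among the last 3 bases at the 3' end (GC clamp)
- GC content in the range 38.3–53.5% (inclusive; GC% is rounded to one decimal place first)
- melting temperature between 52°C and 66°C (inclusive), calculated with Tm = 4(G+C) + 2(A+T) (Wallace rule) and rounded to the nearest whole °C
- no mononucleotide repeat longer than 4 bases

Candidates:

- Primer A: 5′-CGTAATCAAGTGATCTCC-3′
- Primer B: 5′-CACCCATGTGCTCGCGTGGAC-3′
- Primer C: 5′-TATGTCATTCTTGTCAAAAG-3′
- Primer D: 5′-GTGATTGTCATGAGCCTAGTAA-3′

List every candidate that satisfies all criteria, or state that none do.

Primer A only.

Primer A (18 nt, A=5 T=5 G=3 C=5): 3' end TCC has 2 G/C ✓; GC 8/18 = 44.4% ✓; Tm = 2·10 + 4·8 = 52°C ✓; longest run = 2 ✓ — passes.
Primer B (21 nt, A=3 T=4 G=6 C=8): 3' end GAC has 2 G/C ✓; GC 14/21 = 66.7%, outside 38.3–53.5% ✗; Tm = 2·7 + 4·14 = 70°C, outside 52–66°C ✗; longest run = 3 ✓ — fails.
Primer C (20 nt, A=6 T=8 G=3 C=3): 3' end AAG has 1 G/C ✓; GC 6/20 = 30.0%, outside 38.3–53.5% ✗; Tm = 2·14 + 4·6 = 52°C ✓; longest run = 4 ✓ — fails.
Primer D (22 nt, A=6 T=7 G=6 C=3): 3' end TAA has 0 G/C, need ≥1 ✗; GC 9/22 = 40.9% ✓; Tm = 2·13 + 4·9 = 62°C ✓; longest run = 2 ✓ — fails.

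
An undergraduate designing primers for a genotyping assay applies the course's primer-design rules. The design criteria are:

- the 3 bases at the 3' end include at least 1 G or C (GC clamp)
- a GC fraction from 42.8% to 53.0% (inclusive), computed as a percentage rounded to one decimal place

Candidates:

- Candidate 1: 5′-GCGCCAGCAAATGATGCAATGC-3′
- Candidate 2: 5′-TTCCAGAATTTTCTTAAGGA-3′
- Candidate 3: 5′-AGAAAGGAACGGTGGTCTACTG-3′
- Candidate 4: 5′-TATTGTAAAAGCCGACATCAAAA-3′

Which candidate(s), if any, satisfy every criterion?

Candidate 3 only.

Candidate 1 (22 nt, A=7 T=3 G=6 C=6): 3' end TGC has 2 G/C ✓; GC 12/22 = 54.5%, outside 42.8–53.0% ✗ — fails.
Candidate 2 (20 nt, A=6 T=8 G=3 C=3): 3' end GGA has 2 G/C ✓; GC 6/20 = 30.0%, outside 42.8–53.0% ✗ — fails.
Candidate 3 (22 nt, A=7 T=4 G=8 C=3): 3' end CTG has 2 G/C ✓; GC 11/22 = 50.0% ✓ — passes.
Candidate 4 (23 nt, A=11 T=5 G=3 C=4): 3' end AAA has 0 G/C, need ≥1 ✗; GC 7/23 = 30.4%, outside 42.8–53.0% ✗ — fails.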